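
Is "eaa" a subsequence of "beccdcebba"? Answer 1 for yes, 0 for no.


Check if "eaa" is a subsequence of "beccdcebba"
Greedy scan:
  Position 0 ('b'): no match needed
  Position 1 ('e'): matches sub[0] = 'e'
  Position 2 ('c'): no match needed
  Position 3 ('c'): no match needed
  Position 4 ('d'): no match needed
  Position 5 ('c'): no match needed
  Position 6 ('e'): no match needed
  Position 7 ('b'): no match needed
  Position 8 ('b'): no match needed
  Position 9 ('a'): matches sub[1] = 'a'
Only matched 2/3 characters => not a subsequence

0


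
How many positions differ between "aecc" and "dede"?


Comparing "aecc" and "dede" position by position:
  Position 0: 'a' vs 'd' => DIFFER
  Position 1: 'e' vs 'e' => same
  Position 2: 'c' vs 'd' => DIFFER
  Position 3: 'c' vs 'e' => DIFFER
Positions that differ: 3

3


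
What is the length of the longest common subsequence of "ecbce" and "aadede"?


LCS of "ecbce" and "aadede"
DP table:
           a    a    d    e    d    e
      0    0    0    0    0    0    0
  e   0    0    0    0    1    1    1
  c   0    0    0    0    1    1    1
  b   0    0    0    0    1    1    1
  c   0    0    0    0    1    1    1
  e   0    0    0    0    1    1    2
LCS length = dp[5][6] = 2

2


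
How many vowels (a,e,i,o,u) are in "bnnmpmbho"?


Input: bnnmpmbho
Checking each character:
  'b' at position 0: consonant
  'n' at position 1: consonant
  'n' at position 2: consonant
  'm' at position 3: consonant
  'p' at position 4: consonant
  'm' at position 5: consonant
  'b' at position 6: consonant
  'h' at position 7: consonant
  'o' at position 8: vowel (running total: 1)
Total vowels: 1

1


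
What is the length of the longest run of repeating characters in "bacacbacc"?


Input: "bacacbacc"
Scanning for longest run:
  Position 1 ('a'): new char, reset run to 1
  Position 2 ('c'): new char, reset run to 1
  Position 3 ('a'): new char, reset run to 1
  Position 4 ('c'): new char, reset run to 1
  Position 5 ('b'): new char, reset run to 1
  Position 6 ('a'): new char, reset run to 1
  Position 7 ('c'): new char, reset run to 1
  Position 8 ('c'): continues run of 'c', length=2
Longest run: 'c' with length 2

2


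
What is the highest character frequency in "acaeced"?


Input: acaeced
Character counts:
  'a': 2
  'c': 2
  'd': 1
  'e': 2
Maximum frequency: 2

2


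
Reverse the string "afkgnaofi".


Input: afkgnaofi
Reading characters right to left:
  Position 8: 'i'
  Position 7: 'f'
  Position 6: 'o'
  Position 5: 'a'
  Position 4: 'n'
  Position 3: 'g'
  Position 2: 'k'
  Position 1: 'f'
  Position 0: 'a'
Reversed: ifoangkfa

ifoangkfa


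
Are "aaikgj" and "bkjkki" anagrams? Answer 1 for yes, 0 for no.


Strings: "aaikgj", "bkjkki"
Sorted first:  aagijk
Sorted second: bijkkk
Differ at position 0: 'a' vs 'b' => not anagrams

0


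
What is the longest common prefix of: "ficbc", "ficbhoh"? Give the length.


Words: ficbc, ficbhoh
  Position 0: all 'f' => match
  Position 1: all 'i' => match
  Position 2: all 'c' => match
  Position 3: all 'b' => match
  Position 4: ('c', 'h') => mismatch, stop
LCP = "ficb" (length 4)

4


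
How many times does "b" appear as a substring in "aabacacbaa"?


Searching for "b" in "aabacacbaa"
Scanning each position:
  Position 0: "a" => no
  Position 1: "a" => no
  Position 2: "b" => MATCH
  Position 3: "a" => no
  Position 4: "c" => no
  Position 5: "a" => no
  Position 6: "c" => no
  Position 7: "b" => MATCH
  Position 8: "a" => no
  Position 9: "a" => no
Total occurrences: 2

2


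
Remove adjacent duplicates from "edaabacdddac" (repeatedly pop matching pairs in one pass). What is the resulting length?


Input: edaabacdddac
Stack-based adjacent duplicate removal:
  Read 'e': push. Stack: e
  Read 'd': push. Stack: ed
  Read 'a': push. Stack: eda
  Read 'a': matches stack top 'a' => pop. Stack: ed
  Read 'b': push. Stack: edb
  Read 'a': push. Stack: edba
  Read 'c': push. Stack: edbac
  Read 'd': push. Stack: edbacd
  Read 'd': matches stack top 'd' => pop. Stack: edbac
  Read 'd': push. Stack: edbacd
  Read 'a': push. Stack: edbacda
  Read 'c': push. Stack: edbacdac
Final stack: "edbacdac" (length 8)

8


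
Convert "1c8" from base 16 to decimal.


Input: "1c8" in base 16
Positional expansion:
  Digit '1' (value 1) x 16^2 = 256
  Digit 'c' (value 12) x 16^1 = 192
  Digit '8' (value 8) x 16^0 = 8
Sum = 456

456


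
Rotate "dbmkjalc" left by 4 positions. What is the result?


Input: "dbmkjalc", rotate left by 4
First 4 characters: "dbmk"
Remaining characters: "jalc"
Concatenate remaining + first: "jalc" + "dbmk" = "jalcdbmk"

jalcdbmk


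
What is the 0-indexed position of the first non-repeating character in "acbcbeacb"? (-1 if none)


Input: acbcbeacb
Character frequencies:
  'a': 2
  'b': 3
  'c': 3
  'e': 1
Scanning left to right for freq == 1:
  Position 0 ('a'): freq=2, skip
  Position 1 ('c'): freq=3, skip
  Position 2 ('b'): freq=3, skip
  Position 3 ('c'): freq=3, skip
  Position 4 ('b'): freq=3, skip
  Position 5 ('e'): unique! => answer = 5

5


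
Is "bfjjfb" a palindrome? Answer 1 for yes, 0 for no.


Input: bfjjfb
Reversed: bfjjfb
  Compare pos 0 ('b') with pos 5 ('b'): match
  Compare pos 1 ('f') with pos 4 ('f'): match
  Compare pos 2 ('j') with pos 3 ('j'): match
Result: palindrome

1


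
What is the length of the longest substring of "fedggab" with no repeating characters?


Input: "fedggab"
Sliding window (track last position of each char):
  Position 0 ('f'): window [0,0] length 1 -- new best
  Position 1 ('e'): window [0,1] length 2 -- new best
  Position 2 ('d'): window [0,2] length 3 -- new best
  Position 3 ('g'): window [0,3] length 4 -- new best
  Position 4 ('g'): repeat (last at 3), move window start to 4
  Position 4 ('g'): window [4,4] length 1
  Position 5 ('a'): window [4,5] length 2
  Position 6 ('b'): window [4,6] length 3
Longest substring with no repeats: "fedg" with length 4

4


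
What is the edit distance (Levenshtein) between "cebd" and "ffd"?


Computing edit distance: "cebd" -> "ffd"
DP table:
           f    f    d
      0    1    2    3
  c   1    1    2    3
  e   2    2    2    3
  b   3    3    3    3
  d   4    4    4    3
Edit distance = dp[4][3] = 3

3


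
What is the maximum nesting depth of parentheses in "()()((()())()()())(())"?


Input: "()()((()())()()())(())"
Tracking depth:
  Position 0 '(': depth becomes 1
  Position 1 ')': depth becomes 0
  Position 2 '(': depth becomes 1
  Position 3 ')': depth becomes 0
  Position 4 '(': depth becomes 1
  Position 5 '(': depth becomes 2
  Position 6 '(': depth becomes 3
  Position 7 ')': depth becomes 2
  Position 8 '(': depth becomes 3
  Position 9 ')': depth becomes 2
  Position 10 ')': depth becomes 1
  Position 11 '(': depth becomes 2
  Position 12 ')': depth becomes 1
  Position 13 '(': depth becomes 2
  Position 14 ')': depth becomes 1
  Position 15 '(': depth becomes 2
  Position 16 ')': depth becomes 1
  Position 17 ')': depth becomes 0
  Position 18 '(': depth becomes 1
  Position 19 '(': depth becomes 2
  Position 20 ')': depth becomes 1
  Position 21 ')': depth becomes 0
Maximum depth reached: 3

3


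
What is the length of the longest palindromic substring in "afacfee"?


Input: "afacfee"
Checking substrings for palindromes:
  [0:3] "afa" (len 3) => palindrome
  [5:7] "ee" (len 2) => palindrome
Longest palindromic substring: "afa" with length 3

3


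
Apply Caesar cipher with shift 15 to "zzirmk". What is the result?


Caesar cipher: shift "zzirmk" by 15
  'z' (pos 25) + 15 = pos 14 = 'o'
  'z' (pos 25) + 15 = pos 14 = 'o'
  'i' (pos 8) + 15 = pos 23 = 'x'
  'r' (pos 17) + 15 = pos 6 = 'g'
  'm' (pos 12) + 15 = pos 1 = 'b'
  'k' (pos 10) + 15 = pos 25 = 'z'
Result: ooxgbz

ooxgbz


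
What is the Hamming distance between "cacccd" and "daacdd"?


Comparing "cacccd" and "daacdd" position by position:
  Position 0: 'c' vs 'd' => differ
  Position 1: 'a' vs 'a' => same
  Position 2: 'c' vs 'a' => differ
  Position 3: 'c' vs 'c' => same
  Position 4: 'c' vs 'd' => differ
  Position 5: 'd' vs 'd' => same
Total differences (Hamming distance): 3

3


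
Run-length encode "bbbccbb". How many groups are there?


Input: bbbccbb
Scanning for consecutive runs:
  Group 1: 'b' x 3 (positions 0-2)
  Group 2: 'c' x 2 (positions 3-4)
  Group 3: 'b' x 2 (positions 5-6)
Total groups: 3

3


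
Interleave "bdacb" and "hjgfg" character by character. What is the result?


Interleaving "bdacb" and "hjgfg":
  Position 0: 'b' from first, 'h' from second => "bh"
  Position 1: 'd' from first, 'j' from second => "dj"
  Position 2: 'a' from first, 'g' from second => "ag"
  Position 3: 'c' from first, 'f' from second => "cf"
  Position 4: 'b' from first, 'g' from second => "bg"
Result: bhdjagcfbg

bhdjagcfbg


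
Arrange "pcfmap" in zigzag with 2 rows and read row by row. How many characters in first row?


Zigzag "pcfmap" into 2 rows:
Placing characters:
  'p' => row 0
  'c' => row 1
  'f' => row 0
  'm' => row 1
  'a' => row 0
  'p' => row 1
Rows:
  Row 0: "pfa"
  Row 1: "cmp"
First row length: 3

3


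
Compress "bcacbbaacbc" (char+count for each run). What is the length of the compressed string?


Input: bcacbbaacbc
Runs:
  'b' x 1 => "b1"
  'c' x 1 => "c1"
  'a' x 1 => "a1"
  'c' x 1 => "c1"
  'b' x 2 => "b2"
  'a' x 2 => "a2"
  'c' x 1 => "c1"
  'b' x 1 => "b1"
  'c' x 1 => "c1"
Compressed: "b1c1a1c1b2a2c1b1c1"
Compressed length: 18

18


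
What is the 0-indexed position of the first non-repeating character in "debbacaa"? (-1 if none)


Input: debbacaa
Character frequencies:
  'a': 3
  'b': 2
  'c': 1
  'd': 1
  'e': 1
Scanning left to right for freq == 1:
  Position 0 ('d'): unique! => answer = 0

0


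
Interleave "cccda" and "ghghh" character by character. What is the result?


Interleaving "cccda" and "ghghh":
  Position 0: 'c' from first, 'g' from second => "cg"
  Position 1: 'c' from first, 'h' from second => "ch"
  Position 2: 'c' from first, 'g' from second => "cg"
  Position 3: 'd' from first, 'h' from second => "dh"
  Position 4: 'a' from first, 'h' from second => "ah"
Result: cgchcgdhah

cgchcgdhah


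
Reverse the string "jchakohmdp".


Input: jchakohmdp
Reading characters right to left:
  Position 9: 'p'
  Position 8: 'd'
  Position 7: 'm'
  Position 6: 'h'
  Position 5: 'o'
  Position 4: 'k'
  Position 3: 'a'
  Position 2: 'h'
  Position 1: 'c'
  Position 0: 'j'
Reversed: pdmhokahcj

pdmhokahcj


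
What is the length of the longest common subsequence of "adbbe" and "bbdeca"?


LCS of "adbbe" and "bbdeca"
DP table:
           b    b    d    e    c    a
      0    0    0    0    0    0    0
  a   0    0    0    0    0    0    1
  d   0    0    0    1    1    1    1
  b   0    1    1    1    1    1    1
  b   0    1    2    2    2    2    2
  e   0    1    2    2    3    3    3
LCS length = dp[5][6] = 3

3


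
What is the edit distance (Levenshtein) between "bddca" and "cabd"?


Computing edit distance: "bddca" -> "cabd"
DP table:
           c    a    b    d
      0    1    2    3    4
  b   1    1    2    2    3
  d   2    2    2    3    2
  d   3    3    3    3    3
  c   4    3    4    4    4
  a   5    4    3    4    5
Edit distance = dp[5][4] = 5

5


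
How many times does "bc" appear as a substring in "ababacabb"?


Searching for "bc" in "ababacabb"
Scanning each position:
  Position 0: "ab" => no
  Position 1: "ba" => no
  Position 2: "ab" => no
  Position 3: "ba" => no
  Position 4: "ac" => no
  Position 5: "ca" => no
  Position 6: "ab" => no
  Position 7: "bb" => no
Total occurrences: 0

0


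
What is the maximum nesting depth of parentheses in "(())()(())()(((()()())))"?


Input: "(())()(())()(((()()())))"
Tracking depth:
  Position 0 '(': depth becomes 1
  Position 1 '(': depth becomes 2
  Position 2 ')': depth becomes 1
  Position 3 ')': depth becomes 0
  Position 4 '(': depth becomes 1
  Position 5 ')': depth becomes 0
  Position 6 '(': depth becomes 1
  Position 7 '(': depth becomes 2
  Position 8 ')': depth becomes 1
  Position 9 ')': depth becomes 0
  Position 10 '(': depth becomes 1
  Position 11 ')': depth becomes 0
  Position 12 '(': depth becomes 1
  Position 13 '(': depth becomes 2
  Position 14 '(': depth becomes 3
  Position 15 '(': depth becomes 4
  Position 16 ')': depth becomes 3
  Position 17 '(': depth becomes 4
  Position 18 ')': depth becomes 3
  Position 19 '(': depth becomes 4
  Position 20 ')': depth becomes 3
  Position 21 ')': depth becomes 2
  Position 22 ')': depth becomes 1
  Position 23 ')': depth becomes 0
Maximum depth reached: 4

4


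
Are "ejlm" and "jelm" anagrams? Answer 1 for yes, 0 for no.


Strings: "ejlm", "jelm"
Sorted first:  ejlm
Sorted second: ejlm
Sorted forms match => anagrams

1


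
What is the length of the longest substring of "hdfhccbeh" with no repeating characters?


Input: "hdfhccbeh"
Sliding window (track last position of each char):
  Position 0 ('h'): window [0,0] length 1 -- new best
  Position 1 ('d'): window [0,1] length 2 -- new best
  Position 2 ('f'): window [0,2] length 3 -- new best
  Position 3 ('h'): repeat (last at 0), move window start to 1
  Position 3 ('h'): window [1,3] length 3
  Position 4 ('c'): window [1,4] length 4 -- new best
  Position 5 ('c'): repeat (last at 4), move window start to 5
  Position 5 ('c'): window [5,5] length 1
  Position 6 ('b'): window [5,6] length 2
  Position 7 ('e'): window [5,7] length 3
  Position 8 ('h'): window [5,8] length 4
Longest substring with no repeats: "dfhc" with length 4

4


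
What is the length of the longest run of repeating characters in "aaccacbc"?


Input: "aaccacbc"
Scanning for longest run:
  Position 1 ('a'): continues run of 'a', length=2
  Position 2 ('c'): new char, reset run to 1
  Position 3 ('c'): continues run of 'c', length=2
  Position 4 ('a'): new char, reset run to 1
  Position 5 ('c'): new char, reset run to 1
  Position 6 ('b'): new char, reset run to 1
  Position 7 ('c'): new char, reset run to 1
Longest run: 'a' with length 2

2


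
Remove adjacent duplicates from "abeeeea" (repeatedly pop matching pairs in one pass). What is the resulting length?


Input: abeeeea
Stack-based adjacent duplicate removal:
  Read 'a': push. Stack: a
  Read 'b': push. Stack: ab
  Read 'e': push. Stack: abe
  Read 'e': matches stack top 'e' => pop. Stack: ab
  Read 'e': push. Stack: abe
  Read 'e': matches stack top 'e' => pop. Stack: ab
  Read 'a': push. Stack: aba
Final stack: "aba" (length 3)

3


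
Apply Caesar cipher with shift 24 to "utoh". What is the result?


Caesar cipher: shift "utoh" by 24
  'u' (pos 20) + 24 = pos 18 = 's'
  't' (pos 19) + 24 = pos 17 = 'r'
  'o' (pos 14) + 24 = pos 12 = 'm'
  'h' (pos 7) + 24 = pos 5 = 'f'
Result: srmf

srmf


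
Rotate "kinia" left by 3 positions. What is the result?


Input: "kinia", rotate left by 3
First 3 characters: "kin"
Remaining characters: "ia"
Concatenate remaining + first: "ia" + "kin" = "iakin"

iakin


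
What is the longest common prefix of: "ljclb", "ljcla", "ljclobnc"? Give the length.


Words: ljclb, ljcla, ljclobnc
  Position 0: all 'l' => match
  Position 1: all 'j' => match
  Position 2: all 'c' => match
  Position 3: all 'l' => match
  Position 4: ('b', 'a', 'o') => mismatch, stop
LCP = "ljcl" (length 4)

4


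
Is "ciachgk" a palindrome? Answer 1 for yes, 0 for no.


Input: ciachgk
Reversed: kghcaic
  Compare pos 0 ('c') with pos 6 ('k'): MISMATCH
  Compare pos 1 ('i') with pos 5 ('g'): MISMATCH
  Compare pos 2 ('a') with pos 4 ('h'): MISMATCH
Result: not a palindrome

0


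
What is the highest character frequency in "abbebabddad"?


Input: abbebabddad
Character counts:
  'a': 3
  'b': 4
  'd': 3
  'e': 1
Maximum frequency: 4

4


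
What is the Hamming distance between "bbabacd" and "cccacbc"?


Comparing "bbabacd" and "cccacbc" position by position:
  Position 0: 'b' vs 'c' => differ
  Position 1: 'b' vs 'c' => differ
  Position 2: 'a' vs 'c' => differ
  Position 3: 'b' vs 'a' => differ
  Position 4: 'a' vs 'c' => differ
  Position 5: 'c' vs 'b' => differ
  Position 6: 'd' vs 'c' => differ
Total differences (Hamming distance): 7

7


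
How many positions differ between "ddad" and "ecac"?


Comparing "ddad" and "ecac" position by position:
  Position 0: 'd' vs 'e' => DIFFER
  Position 1: 'd' vs 'c' => DIFFER
  Position 2: 'a' vs 'a' => same
  Position 3: 'd' vs 'c' => DIFFER
Positions that differ: 3

3


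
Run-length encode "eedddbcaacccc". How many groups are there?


Input: eedddbcaacccc
Scanning for consecutive runs:
  Group 1: 'e' x 2 (positions 0-1)
  Group 2: 'd' x 3 (positions 2-4)
  Group 3: 'b' x 1 (positions 5-5)
  Group 4: 'c' x 1 (positions 6-6)
  Group 5: 'a' x 2 (positions 7-8)
  Group 6: 'c' x 4 (positions 9-12)
Total groups: 6

6


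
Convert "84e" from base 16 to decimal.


Input: "84e" in base 16
Positional expansion:
  Digit '8' (value 8) x 16^2 = 2048
  Digit '4' (value 4) x 16^1 = 64
  Digit 'e' (value 14) x 16^0 = 14
Sum = 2126

2126


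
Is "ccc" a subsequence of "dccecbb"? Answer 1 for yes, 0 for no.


Check if "ccc" is a subsequence of "dccecbb"
Greedy scan:
  Position 0 ('d'): no match needed
  Position 1 ('c'): matches sub[0] = 'c'
  Position 2 ('c'): matches sub[1] = 'c'
  Position 3 ('e'): no match needed
  Position 4 ('c'): matches sub[2] = 'c'
  Position 5 ('b'): no match needed
  Position 6 ('b'): no match needed
All 3 characters matched => is a subsequence

1


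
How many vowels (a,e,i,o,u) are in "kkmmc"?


Input: kkmmc
Checking each character:
  'k' at position 0: consonant
  'k' at position 1: consonant
  'm' at position 2: consonant
  'm' at position 3: consonant
  'c' at position 4: consonant
Total vowels: 0

0


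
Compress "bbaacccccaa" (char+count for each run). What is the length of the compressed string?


Input: bbaacccccaa
Runs:
  'b' x 2 => "b2"
  'a' x 2 => "a2"
  'c' x 5 => "c5"
  'a' x 2 => "a2"
Compressed: "b2a2c5a2"
Compressed length: 8

8


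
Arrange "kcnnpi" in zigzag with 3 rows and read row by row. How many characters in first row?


Zigzag "kcnnpi" into 3 rows:
Placing characters:
  'k' => row 0
  'c' => row 1
  'n' => row 2
  'n' => row 1
  'p' => row 0
  'i' => row 1
Rows:
  Row 0: "kp"
  Row 1: "cni"
  Row 2: "n"
First row length: 2

2


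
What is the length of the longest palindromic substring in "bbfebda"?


Input: "bbfebda"
Checking substrings for palindromes:
  [0:2] "bb" (len 2) => palindrome
Longest palindromic substring: "bb" with length 2

2


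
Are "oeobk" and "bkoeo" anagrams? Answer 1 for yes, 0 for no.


Strings: "oeobk", "bkoeo"
Sorted first:  bekoo
Sorted second: bekoo
Sorted forms match => anagrams

1


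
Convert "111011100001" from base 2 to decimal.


Input: "111011100001" in base 2
Positional expansion:
  Digit '1' (value 1) x 2^11 = 2048
  Digit '1' (value 1) x 2^10 = 1024
  Digit '1' (value 1) x 2^9 = 512
  Digit '0' (value 0) x 2^8 = 0
  Digit '1' (value 1) x 2^7 = 128
  Digit '1' (value 1) x 2^6 = 64
  Digit '1' (value 1) x 2^5 = 32
  Digit '0' (value 0) x 2^4 = 0
  Digit '0' (value 0) x 2^3 = 0
  Digit '0' (value 0) x 2^2 = 0
  Digit '0' (value 0) x 2^1 = 0
  Digit '1' (value 1) x 2^0 = 1
Sum = 3809

3809


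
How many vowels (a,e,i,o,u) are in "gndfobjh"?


Input: gndfobjh
Checking each character:
  'g' at position 0: consonant
  'n' at position 1: consonant
  'd' at position 2: consonant
  'f' at position 3: consonant
  'o' at position 4: vowel (running total: 1)
  'b' at position 5: consonant
  'j' at position 6: consonant
  'h' at position 7: consonant
Total vowels: 1

1


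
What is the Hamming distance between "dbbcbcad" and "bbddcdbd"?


Comparing "dbbcbcad" and "bbddcdbd" position by position:
  Position 0: 'd' vs 'b' => differ
  Position 1: 'b' vs 'b' => same
  Position 2: 'b' vs 'd' => differ
  Position 3: 'c' vs 'd' => differ
  Position 4: 'b' vs 'c' => differ
  Position 5: 'c' vs 'd' => differ
  Position 6: 'a' vs 'b' => differ
  Position 7: 'd' vs 'd' => same
Total differences (Hamming distance): 6

6


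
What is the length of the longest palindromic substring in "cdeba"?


Input: "cdeba"
Checking substrings for palindromes:
  No multi-char palindromic substrings found
Longest palindromic substring: "c" with length 1

1


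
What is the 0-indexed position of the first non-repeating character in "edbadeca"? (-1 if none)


Input: edbadeca
Character frequencies:
  'a': 2
  'b': 1
  'c': 1
  'd': 2
  'e': 2
Scanning left to right for freq == 1:
  Position 0 ('e'): freq=2, skip
  Position 1 ('d'): freq=2, skip
  Position 2 ('b'): unique! => answer = 2

2


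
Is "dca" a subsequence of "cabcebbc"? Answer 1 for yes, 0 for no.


Check if "dca" is a subsequence of "cabcebbc"
Greedy scan:
  Position 0 ('c'): no match needed
  Position 1 ('a'): no match needed
  Position 2 ('b'): no match needed
  Position 3 ('c'): no match needed
  Position 4 ('e'): no match needed
  Position 5 ('b'): no match needed
  Position 6 ('b'): no match needed
  Position 7 ('c'): no match needed
Only matched 0/3 characters => not a subsequence

0


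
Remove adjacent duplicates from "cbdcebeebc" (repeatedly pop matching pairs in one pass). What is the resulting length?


Input: cbdcebeebc
Stack-based adjacent duplicate removal:
  Read 'c': push. Stack: c
  Read 'b': push. Stack: cb
  Read 'd': push. Stack: cbd
  Read 'c': push. Stack: cbdc
  Read 'e': push. Stack: cbdce
  Read 'b': push. Stack: cbdceb
  Read 'e': push. Stack: cbdcebe
  Read 'e': matches stack top 'e' => pop. Stack: cbdceb
  Read 'b': matches stack top 'b' => pop. Stack: cbdce
  Read 'c': push. Stack: cbdcec
Final stack: "cbdcec" (length 6)

6


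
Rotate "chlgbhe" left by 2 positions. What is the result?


Input: "chlgbhe", rotate left by 2
First 2 characters: "ch"
Remaining characters: "lgbhe"
Concatenate remaining + first: "lgbhe" + "ch" = "lgbhech"

lgbhech


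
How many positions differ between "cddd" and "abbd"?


Comparing "cddd" and "abbd" position by position:
  Position 0: 'c' vs 'a' => DIFFER
  Position 1: 'd' vs 'b' => DIFFER
  Position 2: 'd' vs 'b' => DIFFER
  Position 3: 'd' vs 'd' => same
Positions that differ: 3

3


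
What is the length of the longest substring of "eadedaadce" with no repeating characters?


Input: "eadedaadce"
Sliding window (track last position of each char):
  Position 0 ('e'): window [0,0] length 1 -- new best
  Position 1 ('a'): window [0,1] length 2 -- new best
  Position 2 ('d'): window [0,2] length 3 -- new best
  Position 3 ('e'): repeat (last at 0), move window start to 1
  Position 3 ('e'): window [1,3] length 3
  Position 4 ('d'): repeat (last at 2), move window start to 3
  Position 4 ('d'): window [3,4] length 2
  Position 5 ('a'): window [3,5] length 3
  Position 6 ('a'): repeat (last at 5), move window start to 6
  Position 6 ('a'): window [6,6] length 1
  Position 7 ('d'): window [6,7] length 2
  Position 8 ('c'): window [6,8] length 3
  Position 9 ('e'): window [6,9] length 4 -- new best
Longest substring with no repeats: "adce" with length 4

4


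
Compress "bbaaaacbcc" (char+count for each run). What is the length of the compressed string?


Input: bbaaaacbcc
Runs:
  'b' x 2 => "b2"
  'a' x 4 => "a4"
  'c' x 1 => "c1"
  'b' x 1 => "b1"
  'c' x 2 => "c2"
Compressed: "b2a4c1b1c2"
Compressed length: 10

10


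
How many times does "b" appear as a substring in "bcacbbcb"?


Searching for "b" in "bcacbbcb"
Scanning each position:
  Position 0: "b" => MATCH
  Position 1: "c" => no
  Position 2: "a" => no
  Position 3: "c" => no
  Position 4: "b" => MATCH
  Position 5: "b" => MATCH
  Position 6: "c" => no
  Position 7: "b" => MATCH
Total occurrences: 4

4


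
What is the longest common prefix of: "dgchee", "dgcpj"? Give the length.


Words: dgchee, dgcpj
  Position 0: all 'd' => match
  Position 1: all 'g' => match
  Position 2: all 'c' => match
  Position 3: ('h', 'p') => mismatch, stop
LCP = "dgc" (length 3)

3


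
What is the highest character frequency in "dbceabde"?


Input: dbceabde
Character counts:
  'a': 1
  'b': 2
  'c': 1
  'd': 2
  'e': 2
Maximum frequency: 2

2


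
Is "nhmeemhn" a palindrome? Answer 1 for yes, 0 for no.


Input: nhmeemhn
Reversed: nhmeemhn
  Compare pos 0 ('n') with pos 7 ('n'): match
  Compare pos 1 ('h') with pos 6 ('h'): match
  Compare pos 2 ('m') with pos 5 ('m'): match
  Compare pos 3 ('e') with pos 4 ('e'): match
Result: palindrome

1


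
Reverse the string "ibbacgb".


Input: ibbacgb
Reading characters right to left:
  Position 6: 'b'
  Position 5: 'g'
  Position 4: 'c'
  Position 3: 'a'
  Position 2: 'b'
  Position 1: 'b'
  Position 0: 'i'
Reversed: bgcabbi

bgcabbi


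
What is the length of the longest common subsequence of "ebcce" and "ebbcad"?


LCS of "ebcce" and "ebbcad"
DP table:
           e    b    b    c    a    d
      0    0    0    0    0    0    0
  e   0    1    1    1    1    1    1
  b   0    1    2    2    2    2    2
  c   0    1    2    2    3    3    3
  c   0    1    2    2    3    3    3
  e   0    1    2    2    3    3    3
LCS length = dp[5][6] = 3

3


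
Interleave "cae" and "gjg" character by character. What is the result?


Interleaving "cae" and "gjg":
  Position 0: 'c' from first, 'g' from second => "cg"
  Position 1: 'a' from first, 'j' from second => "aj"
  Position 2: 'e' from first, 'g' from second => "eg"
Result: cgajeg

cgajeg


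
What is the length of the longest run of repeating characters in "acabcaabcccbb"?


Input: "acabcaabcccbb"
Scanning for longest run:
  Position 1 ('c'): new char, reset run to 1
  Position 2 ('a'): new char, reset run to 1
  Position 3 ('b'): new char, reset run to 1
  Position 4 ('c'): new char, reset run to 1
  Position 5 ('a'): new char, reset run to 1
  Position 6 ('a'): continues run of 'a', length=2
  Position 7 ('b'): new char, reset run to 1
  Position 8 ('c'): new char, reset run to 1
  Position 9 ('c'): continues run of 'c', length=2
  Position 10 ('c'): continues run of 'c', length=3
  Position 11 ('b'): new char, reset run to 1
  Position 12 ('b'): continues run of 'b', length=2
Longest run: 'c' with length 3

3


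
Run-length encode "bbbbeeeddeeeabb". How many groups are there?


Input: bbbbeeeddeeeabb
Scanning for consecutive runs:
  Group 1: 'b' x 4 (positions 0-3)
  Group 2: 'e' x 3 (positions 4-6)
  Group 3: 'd' x 2 (positions 7-8)
  Group 4: 'e' x 3 (positions 9-11)
  Group 5: 'a' x 1 (positions 12-12)
  Group 6: 'b' x 2 (positions 13-14)
Total groups: 6

6


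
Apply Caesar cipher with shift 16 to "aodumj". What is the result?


Caesar cipher: shift "aodumj" by 16
  'a' (pos 0) + 16 = pos 16 = 'q'
  'o' (pos 14) + 16 = pos 4 = 'e'
  'd' (pos 3) + 16 = pos 19 = 't'
  'u' (pos 20) + 16 = pos 10 = 'k'
  'm' (pos 12) + 16 = pos 2 = 'c'
  'j' (pos 9) + 16 = pos 25 = 'z'
Result: qetkcz

qetkcz


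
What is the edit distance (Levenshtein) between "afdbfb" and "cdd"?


Computing edit distance: "afdbfb" -> "cdd"
DP table:
           c    d    d
      0    1    2    3
  a   1    1    2    3
  f   2    2    2    3
  d   3    3    2    2
  b   4    4    3    3
  f   5    5    4    4
  b   6    6    5    5
Edit distance = dp[6][3] = 5

5


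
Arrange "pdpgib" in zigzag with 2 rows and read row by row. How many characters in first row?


Zigzag "pdpgib" into 2 rows:
Placing characters:
  'p' => row 0
  'd' => row 1
  'p' => row 0
  'g' => row 1
  'i' => row 0
  'b' => row 1
Rows:
  Row 0: "ppi"
  Row 1: "dgb"
First row length: 3

3


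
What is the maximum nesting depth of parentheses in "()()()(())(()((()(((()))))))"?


Input: "()()()(())(()((()(((()))))))"
Tracking depth:
  Position 0 '(': depth becomes 1
  Position 1 ')': depth becomes 0
  Position 2 '(': depth becomes 1
  Position 3 ')': depth becomes 0
  Position 4 '(': depth becomes 1
  Position 5 ')': depth becomes 0
  Position 6 '(': depth becomes 1
  Position 7 '(': depth becomes 2
  Position 8 ')': depth becomes 1
  Position 9 ')': depth becomes 0
  Position 10 '(': depth becomes 1
  Position 11 '(': depth becomes 2
  Position 12 ')': depth becomes 1
  Position 13 '(': depth becomes 2
  Position 14 '(': depth becomes 3
  Position 15 '(': depth becomes 4
  Position 16 ')': depth becomes 3
  Position 17 '(': depth becomes 4
  Position 18 '(': depth becomes 5
  Position 19 '(': depth becomes 6
  Position 20 '(': depth becomes 7
  Position 21 ')': depth becomes 6
  Position 22 ')': depth becomes 5
  Position 23 ')': depth becomes 4
  Position 24 ')': depth becomes 3
  Position 25 ')': depth becomes 2
  Position 26 ')': depth becomes 1
  Position 27 ')': depth becomes 0
Maximum depth reached: 7

7


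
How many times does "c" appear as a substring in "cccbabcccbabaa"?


Searching for "c" in "cccbabcccbabaa"
Scanning each position:
  Position 0: "c" => MATCH
  Position 1: "c" => MATCH
  Position 2: "c" => MATCH
  Position 3: "b" => no
  Position 4: "a" => no
  Position 5: "b" => no
  Position 6: "c" => MATCH
  Position 7: "c" => MATCH
  Position 8: "c" => MATCH
  Position 9: "b" => no
  Position 10: "a" => no
  Position 11: "b" => no
  Position 12: "a" => no
  Position 13: "a" => no
Total occurrences: 6

6


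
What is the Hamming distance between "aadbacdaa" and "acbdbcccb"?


Comparing "aadbacdaa" and "acbdbcccb" position by position:
  Position 0: 'a' vs 'a' => same
  Position 1: 'a' vs 'c' => differ
  Position 2: 'd' vs 'b' => differ
  Position 3: 'b' vs 'd' => differ
  Position 4: 'a' vs 'b' => differ
  Position 5: 'c' vs 'c' => same
  Position 6: 'd' vs 'c' => differ
  Position 7: 'a' vs 'c' => differ
  Position 8: 'a' vs 'b' => differ
Total differences (Hamming distance): 7

7


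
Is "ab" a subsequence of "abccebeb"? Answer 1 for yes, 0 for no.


Check if "ab" is a subsequence of "abccebeb"
Greedy scan:
  Position 0 ('a'): matches sub[0] = 'a'
  Position 1 ('b'): matches sub[1] = 'b'
  Position 2 ('c'): no match needed
  Position 3 ('c'): no match needed
  Position 4 ('e'): no match needed
  Position 5 ('b'): no match needed
  Position 6 ('e'): no match needed
  Position 7 ('b'): no match needed
All 2 characters matched => is a subsequence

1


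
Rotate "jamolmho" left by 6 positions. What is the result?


Input: "jamolmho", rotate left by 6
First 6 characters: "jamolm"
Remaining characters: "ho"
Concatenate remaining + first: "ho" + "jamolm" = "hojamolm"

hojamolm


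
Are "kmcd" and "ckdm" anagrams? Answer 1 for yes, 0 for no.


Strings: "kmcd", "ckdm"
Sorted first:  cdkm
Sorted second: cdkm
Sorted forms match => anagrams

1


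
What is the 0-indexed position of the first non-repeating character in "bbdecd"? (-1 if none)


Input: bbdecd
Character frequencies:
  'b': 2
  'c': 1
  'd': 2
  'e': 1
Scanning left to right for freq == 1:
  Position 0 ('b'): freq=2, skip
  Position 1 ('b'): freq=2, skip
  Position 2 ('d'): freq=2, skip
  Position 3 ('e'): unique! => answer = 3

3


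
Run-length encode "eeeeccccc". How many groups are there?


Input: eeeeccccc
Scanning for consecutive runs:
  Group 1: 'e' x 4 (positions 0-3)
  Group 2: 'c' x 5 (positions 4-8)
Total groups: 2

2


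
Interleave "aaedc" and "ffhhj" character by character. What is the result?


Interleaving "aaedc" and "ffhhj":
  Position 0: 'a' from first, 'f' from second => "af"
  Position 1: 'a' from first, 'f' from second => "af"
  Position 2: 'e' from first, 'h' from second => "eh"
  Position 3: 'd' from first, 'h' from second => "dh"
  Position 4: 'c' from first, 'j' from second => "cj"
Result: afafehdhcj

afafehdhcj


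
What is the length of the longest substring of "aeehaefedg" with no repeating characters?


Input: "aeehaefedg"
Sliding window (track last position of each char):
  Position 0 ('a'): window [0,0] length 1 -- new best
  Position 1 ('e'): window [0,1] length 2 -- new best
  Position 2 ('e'): repeat (last at 1), move window start to 2
  Position 2 ('e'): window [2,2] length 1
  Position 3 ('h'): window [2,3] length 2
  Position 4 ('a'): window [2,4] length 3 -- new best
  Position 5 ('e'): repeat (last at 2), move window start to 3
  Position 5 ('e'): window [3,5] length 3
  Position 6 ('f'): window [3,6] length 4 -- new best
  Position 7 ('e'): repeat (last at 5), move window start to 6
  Position 7 ('e'): window [6,7] length 2
  Position 8 ('d'): window [6,8] length 3
  Position 9 ('g'): window [6,9] length 4
Longest substring with no repeats: "haef" with length 4

4


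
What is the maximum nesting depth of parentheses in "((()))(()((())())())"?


Input: "((()))(()((())())())"
Tracking depth:
  Position 0 '(': depth becomes 1
  Position 1 '(': depth becomes 2
  Position 2 '(': depth becomes 3
  Position 3 ')': depth becomes 2
  Position 4 ')': depth becomes 1
  Position 5 ')': depth becomes 0
  Position 6 '(': depth becomes 1
  Position 7 '(': depth becomes 2
  Position 8 ')': depth becomes 1
  Position 9 '(': depth becomes 2
  Position 10 '(': depth becomes 3
  Position 11 '(': depth becomes 4
  Position 12 ')': depth becomes 3
  Position 13 ')': depth becomes 2
  Position 14 '(': depth becomes 3
  Position 15 ')': depth becomes 2
  Position 16 ')': depth becomes 1
  Position 17 '(': depth becomes 2
  Position 18 ')': depth becomes 1
  Position 19 ')': depth becomes 0
Maximum depth reached: 4

4


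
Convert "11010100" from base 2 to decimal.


Input: "11010100" in base 2
Positional expansion:
  Digit '1' (value 1) x 2^7 = 128
  Digit '1' (value 1) x 2^6 = 64
  Digit '0' (value 0) x 2^5 = 0
  Digit '1' (value 1) x 2^4 = 16
  Digit '0' (value 0) x 2^3 = 0
  Digit '1' (value 1) x 2^2 = 4
  Digit '0' (value 0) x 2^1 = 0
  Digit '0' (value 0) x 2^0 = 0
Sum = 212

212


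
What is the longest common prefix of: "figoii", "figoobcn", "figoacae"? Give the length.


Words: figoii, figoobcn, figoacae
  Position 0: all 'f' => match
  Position 1: all 'i' => match
  Position 2: all 'g' => match
  Position 3: all 'o' => match
  Position 4: ('i', 'o', 'a') => mismatch, stop
LCP = "figo" (length 4)

4


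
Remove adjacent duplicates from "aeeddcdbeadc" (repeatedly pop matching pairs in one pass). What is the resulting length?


Input: aeeddcdbeadc
Stack-based adjacent duplicate removal:
  Read 'a': push. Stack: a
  Read 'e': push. Stack: ae
  Read 'e': matches stack top 'e' => pop. Stack: a
  Read 'd': push. Stack: ad
  Read 'd': matches stack top 'd' => pop. Stack: a
  Read 'c': push. Stack: ac
  Read 'd': push. Stack: acd
  Read 'b': push. Stack: acdb
  Read 'e': push. Stack: acdbe
  Read 'a': push. Stack: acdbea
  Read 'd': push. Stack: acdbead
  Read 'c': push. Stack: acdbeadc
Final stack: "acdbeadc" (length 8)

8


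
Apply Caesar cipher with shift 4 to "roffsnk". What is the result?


Caesar cipher: shift "roffsnk" by 4
  'r' (pos 17) + 4 = pos 21 = 'v'
  'o' (pos 14) + 4 = pos 18 = 's'
  'f' (pos 5) + 4 = pos 9 = 'j'
  'f' (pos 5) + 4 = pos 9 = 'j'
  's' (pos 18) + 4 = pos 22 = 'w'
  'n' (pos 13) + 4 = pos 17 = 'r'
  'k' (pos 10) + 4 = pos 14 = 'o'
Result: vsjjwro

vsjjwro


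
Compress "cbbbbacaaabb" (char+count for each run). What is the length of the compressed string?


Input: cbbbbacaaabb
Runs:
  'c' x 1 => "c1"
  'b' x 4 => "b4"
  'a' x 1 => "a1"
  'c' x 1 => "c1"
  'a' x 3 => "a3"
  'b' x 2 => "b2"
Compressed: "c1b4a1c1a3b2"
Compressed length: 12

12


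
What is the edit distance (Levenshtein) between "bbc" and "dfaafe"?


Computing edit distance: "bbc" -> "dfaafe"
DP table:
           d    f    a    a    f    e
      0    1    2    3    4    5    6
  b   1    1    2    3    4    5    6
  b   2    2    2    3    4    5    6
  c   3    3    3    3    4    5    6
Edit distance = dp[3][6] = 6

6


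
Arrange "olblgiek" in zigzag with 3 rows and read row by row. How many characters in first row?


Zigzag "olblgiek" into 3 rows:
Placing characters:
  'o' => row 0
  'l' => row 1
  'b' => row 2
  'l' => row 1
  'g' => row 0
  'i' => row 1
  'e' => row 2
  'k' => row 1
Rows:
  Row 0: "og"
  Row 1: "llik"
  Row 2: "be"
First row length: 2

2


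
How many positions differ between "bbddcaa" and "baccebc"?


Comparing "bbddcaa" and "baccebc" position by position:
  Position 0: 'b' vs 'b' => same
  Position 1: 'b' vs 'a' => DIFFER
  Position 2: 'd' vs 'c' => DIFFER
  Position 3: 'd' vs 'c' => DIFFER
  Position 4: 'c' vs 'e' => DIFFER
  Position 5: 'a' vs 'b' => DIFFER
  Position 6: 'a' vs 'c' => DIFFER
Positions that differ: 6

6


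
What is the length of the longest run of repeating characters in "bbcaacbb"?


Input: "bbcaacbb"
Scanning for longest run:
  Position 1 ('b'): continues run of 'b', length=2
  Position 2 ('c'): new char, reset run to 1
  Position 3 ('a'): new char, reset run to 1
  Position 4 ('a'): continues run of 'a', length=2
  Position 5 ('c'): new char, reset run to 1
  Position 6 ('b'): new char, reset run to 1
  Position 7 ('b'): continues run of 'b', length=2
Longest run: 'b' with length 2

2


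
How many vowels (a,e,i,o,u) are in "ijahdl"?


Input: ijahdl
Checking each character:
  'i' at position 0: vowel (running total: 1)
  'j' at position 1: consonant
  'a' at position 2: vowel (running total: 2)
  'h' at position 3: consonant
  'd' at position 4: consonant
  'l' at position 5: consonant
Total vowels: 2

2


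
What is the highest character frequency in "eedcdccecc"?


Input: eedcdccecc
Character counts:
  'c': 5
  'd': 2
  'e': 3
Maximum frequency: 5

5


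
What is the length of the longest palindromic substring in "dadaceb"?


Input: "dadaceb"
Checking substrings for palindromes:
  [0:3] "dad" (len 3) => palindrome
  [1:4] "ada" (len 3) => palindrome
Longest palindromic substring: "dad" with length 3

3


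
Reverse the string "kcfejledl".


Input: kcfejledl
Reading characters right to left:
  Position 8: 'l'
  Position 7: 'd'
  Position 6: 'e'
  Position 5: 'l'
  Position 4: 'j'
  Position 3: 'e'
  Position 2: 'f'
  Position 1: 'c'
  Position 0: 'k'
Reversed: ldeljefck

ldeljefck


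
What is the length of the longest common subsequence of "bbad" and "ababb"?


LCS of "bbad" and "ababb"
DP table:
           a    b    a    b    b
      0    0    0    0    0    0
  b   0    0    1    1    1    1
  b   0    0    1    1    2    2
  a   0    1    1    2    2    2
  d   0    1    1    2    2    2
LCS length = dp[4][5] = 2

2


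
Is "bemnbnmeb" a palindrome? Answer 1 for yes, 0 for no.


Input: bemnbnmeb
Reversed: bemnbnmeb
  Compare pos 0 ('b') with pos 8 ('b'): match
  Compare pos 1 ('e') with pos 7 ('e'): match
  Compare pos 2 ('m') with pos 6 ('m'): match
  Compare pos 3 ('n') with pos 5 ('n'): match
Result: palindrome

1


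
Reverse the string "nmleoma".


Input: nmleoma
Reading characters right to left:
  Position 6: 'a'
  Position 5: 'm'
  Position 4: 'o'
  Position 3: 'e'
  Position 2: 'l'
  Position 1: 'm'
  Position 0: 'n'
Reversed: amoelmn

amoelmn


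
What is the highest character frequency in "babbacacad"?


Input: babbacacad
Character counts:
  'a': 4
  'b': 3
  'c': 2
  'd': 1
Maximum frequency: 4

4


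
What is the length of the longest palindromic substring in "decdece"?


Input: "decdece"
Checking substrings for palindromes:
  [4:7] "ece" (len 3) => palindrome
Longest palindromic substring: "ece" with length 3

3


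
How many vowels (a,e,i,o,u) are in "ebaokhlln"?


Input: ebaokhlln
Checking each character:
  'e' at position 0: vowel (running total: 1)
  'b' at position 1: consonant
  'a' at position 2: vowel (running total: 2)
  'o' at position 3: vowel (running total: 3)
  'k' at position 4: consonant
  'h' at position 5: consonant
  'l' at position 6: consonant
  'l' at position 7: consonant
  'n' at position 8: consonant
Total vowels: 3

3


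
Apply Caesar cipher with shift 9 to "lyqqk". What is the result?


Caesar cipher: shift "lyqqk" by 9
  'l' (pos 11) + 9 = pos 20 = 'u'
  'y' (pos 24) + 9 = pos 7 = 'h'
  'q' (pos 16) + 9 = pos 25 = 'z'
  'q' (pos 16) + 9 = pos 25 = 'z'
  'k' (pos 10) + 9 = pos 19 = 't'
Result: uhzzt

uhzzt


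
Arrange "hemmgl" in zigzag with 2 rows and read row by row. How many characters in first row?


Zigzag "hemmgl" into 2 rows:
Placing characters:
  'h' => row 0
  'e' => row 1
  'm' => row 0
  'm' => row 1
  'g' => row 0
  'l' => row 1
Rows:
  Row 0: "hmg"
  Row 1: "eml"
First row length: 3

3
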